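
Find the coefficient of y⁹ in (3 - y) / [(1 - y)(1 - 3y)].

Partial fractions give a closed form: a_n = (-1)·1^n + (4)·3^n.
At n = 9: a_9 = 78731.

78731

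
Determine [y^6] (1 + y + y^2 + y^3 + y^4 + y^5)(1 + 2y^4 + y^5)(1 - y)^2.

(1 + y + y^2 + y^3 + y^4 + y^5) has coefficients 1,1,1,1,1,1 for degrees 0…5.
(1 + 2y^4 + y^5) has coefficients 1,0,0,0,2,1,0 for degrees 0…6.
Finally multiplying by (1 - y)^2, the product of all factors after the first has coefficients 1,-2,1,0,2,-3,0 for degrees 0…6.
[y^6] = 1·0 + 1·(-3) + 1·2 + 1·0 + 1·1 + 1·(-2) = -2.

-2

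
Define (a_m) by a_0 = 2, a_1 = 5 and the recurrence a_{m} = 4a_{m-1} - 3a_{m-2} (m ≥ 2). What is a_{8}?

9842

The ordinary generating function has denominator 1 - 4t + 3t^2.
Iterating the recurrence: a_0,…,a_{8} = 2, 5, 14, 41, 122, 365, 1094, 3281, 9842.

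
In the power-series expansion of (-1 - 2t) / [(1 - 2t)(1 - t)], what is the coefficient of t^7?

Partial fractions give a closed form: a_n = (-4)·2^n + (3)·1^n.
At n = 7: a_7 = -509.

-509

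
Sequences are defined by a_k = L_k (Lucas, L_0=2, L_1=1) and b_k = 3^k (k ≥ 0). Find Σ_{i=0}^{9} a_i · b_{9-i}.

58960

Write out a_i and b_{9-i} for i = 0,…,9 and sum the products.
Σ = 2·19683 + 1·6561 + 3·2187 + 4·729 + 7·243 + 11·81 + 18·27 + 29·9 + 47·3 + 76·1 = 58960.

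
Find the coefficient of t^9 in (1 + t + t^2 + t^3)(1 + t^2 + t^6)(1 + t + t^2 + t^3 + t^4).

5

(1 + t + t^2 + t^3) has coefficients 1,1,1,1 for degrees 0…3.
(1 + t^2 + t^6) has coefficients 1,0,1,0,0,0,1,0,0,0 for degrees 0…9.
Finally multiplying by (1 + t + t^2 + t^3 + t^4), the product of all factors after the first has coefficients 1,1,2,2,2,1,2,1,1,1 for degrees 0…9.
[t^9] = 1·1 + 1·1 + 1·1 + 1·2 = 5.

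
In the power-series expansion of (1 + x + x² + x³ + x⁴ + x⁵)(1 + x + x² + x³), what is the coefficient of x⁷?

2

(1 + x + x² + x³ + x⁴ + x⁵) has coefficients 1,1,1,1,1,1 for degrees 0…5.
(1 + x + x² + x³) has coefficients 1,1,1,1,0,0,0,0 for degrees 0…7.
[x⁷] = 1·0 + 1·0 + 1·0 + 1·0 + 1·1 + 1·1 = 2.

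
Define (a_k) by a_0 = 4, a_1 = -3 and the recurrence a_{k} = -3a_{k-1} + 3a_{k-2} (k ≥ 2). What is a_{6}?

The ordinary generating function has denominator 1 + 3t - 3t^2.
Iterating the recurrence: a_0,…,a_{6} = 4, -3, 21, -72, 279, -1053, 3996.

3996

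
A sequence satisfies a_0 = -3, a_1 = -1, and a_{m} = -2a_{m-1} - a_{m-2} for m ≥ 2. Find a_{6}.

The ordinary generating function has denominator 1 + 2z + z^2.
Iterating the recurrence: a_0,…,a_{6} = -3, -1, 5, -9, 13, -17, 21.

21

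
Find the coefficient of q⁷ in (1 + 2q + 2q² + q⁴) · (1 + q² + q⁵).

2

(1 + 2q + 2q² + q⁴) has coefficients 1,2,2,0,1 for degrees 0…4.
(1 + q² + q⁵) has coefficients 1,0,1,0,0,1,0,0 for degrees 0…7.
[q⁷] = 1·0 + 2·0 + 2·1 + 1·0 = 2.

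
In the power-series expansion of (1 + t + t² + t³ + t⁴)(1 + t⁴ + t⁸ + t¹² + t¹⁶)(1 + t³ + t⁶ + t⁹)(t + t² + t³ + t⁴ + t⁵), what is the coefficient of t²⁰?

25

(1 + t + t² + t³ + t⁴) has coefficients 1,1,1,1,1 for degrees 0…4.
(1 + t⁴ + t⁸ + t¹² + t¹⁶) has coefficients 1,0,0,0,1,0,0,0,1,0,0,0,1,0,0,0,1,0,0,0,0 for degrees 0…20.
Multiplying by (1 + t³ + t⁶ + t⁹) gives running coefficients 1,0,0,1,1,0,1,1,1,1,1,1,1,1,1,1,1,1,1,1,0 for degrees 0…20.
Finally multiplying by (t + t² + t³ + t⁴ + t⁵), the product of all factors after the first has coefficients 0,1,1,1,2,3,2,3,4,4,4,5,5,5,5,5,5,5,5,5,5 for degrees 0…20.
[t²⁰] = 1·5 + 1·5 + 1·5 + 1·5 + 1·5 = 25.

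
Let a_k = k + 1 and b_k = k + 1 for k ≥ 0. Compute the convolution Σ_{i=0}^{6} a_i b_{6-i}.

This is [x^6] in the product of the two ordinary generating functions.
Σ = 1·7 + 2·6 + 3·5 + 4·4 + 5·3 + 6·2 + 7·1 = 84.

84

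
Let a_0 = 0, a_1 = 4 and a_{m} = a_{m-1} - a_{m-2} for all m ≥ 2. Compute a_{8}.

4

The ordinary generating function has denominator 1 - t + t^2.
Iterating the recurrence: a_0,…,a_{8} = 0, 4, 4, 0, -4, -4, 0, 4, 4.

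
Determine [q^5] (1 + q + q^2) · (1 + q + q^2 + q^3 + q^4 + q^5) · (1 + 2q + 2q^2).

(1 + q + q^2) has coefficients 1,1,1 for degrees 0…2.
(1 + q + q^2 + q^3 + q^4 + q^5) has coefficients 1,1,1,1,1,1 for degrees 0…5.
Finally multiplying by (1 + 2q + 2q^2), the product of all factors after the first has coefficients 1,3,5,5,5,5 for degrees 0…5.
[q^5] = 1·5 + 1·5 + 1·5 = 15.

15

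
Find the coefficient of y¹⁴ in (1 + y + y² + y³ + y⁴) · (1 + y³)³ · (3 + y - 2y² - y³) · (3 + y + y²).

-16

(1 + y + y² + y³ + y⁴) has coefficients 1,1,1,1,1 for degrees 0…4.
(1 + y³)³ has coefficients 1,0,0,3,0,0,3,0,0,1,0,0,0,0,0 for degrees 0…14.
Multiplying by (3 + y - 2y² - y³) gives running coefficients 3,1,-2,8,3,-6,6,3,-6,0,1,-2,-1,0,0 for degrees 0…14.
Finally multiplying by (3 + y + y²), the product of all factors after the first has coefficients 9,6,-2,23,15,-7,15,9,-9,-3,-3,-5,-4,-3,-1 for degrees 0…14.
[y¹⁴] = 1·(-1) + 1·(-3) + 1·(-4) + 1·(-5) + 1·(-3) = -16.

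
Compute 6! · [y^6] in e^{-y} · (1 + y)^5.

151

The EGF product rule gives c_6 = Σ_{k_1+k_2=6} C(6; k_1,k_2) · ∏ g_i(k_i), where e^{-y} gives (-1)^k; (1+y)^5 gives the falling factorial (5)_k.
g_1(k) for k = 0…6: 1, -1, 1, -1, 1, -1, 1.
g_2(k) for k = 0…6: 1, 5, 20, 60, 120, 120, 0.
c_6 = Σ_k C(6,k)·g_1(k)·g_2(6−k) = 6·(-1)·120 + 15·1·120 + 20·(-1)·60 + 15·1·20 + 6·(-1)·5 + 1·1·1 = −720 + 1800 − 1200 + 300 − 30 + 1 = 151.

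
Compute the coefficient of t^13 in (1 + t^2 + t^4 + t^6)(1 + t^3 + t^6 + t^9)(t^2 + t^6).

(1 + t^2 + t^4 + t^6) has coefficients 1,0,1,0,1,0,1 for degrees 0…6.
(1 + t^3 + t^6 + t^9) has coefficients 1,0,0,1,0,0,1,0,0,1,0,0,0,0 for degrees 0…13.
Finally multiplying by (t^2 + t^6), the product of all factors after the first has coefficients 0,0,1,0,0,1,1,0,1,1,0,1,1,0 for degrees 0…13.
[t^13] = 1·0 + 1·1 + 1·1 + 1·0 = 2.

2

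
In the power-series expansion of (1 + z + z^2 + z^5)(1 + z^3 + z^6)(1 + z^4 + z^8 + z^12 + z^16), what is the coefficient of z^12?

(1 + z + z^2 + z^5) has coefficients 1,1,1,0,0,1 for degrees 0…5.
(1 + z^3 + z^6) has coefficients 1,0,0,1,0,0,1,0,0,0,0,0,0 for degrees 0…12.
Finally multiplying by (1 + z^4 + z^8 + z^12 + z^16), the product of all factors after the first has coefficients 1,0,0,1,1,0,1,1,1,0,1,1,1 for degrees 0…12.
[z^12] = 1·1 + 1·1 + 1·1 + 1·1 = 4.

4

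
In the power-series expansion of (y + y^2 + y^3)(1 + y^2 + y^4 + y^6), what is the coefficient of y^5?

2

(y + y^2 + y^3) has coefficients 0,1,1,1 for degrees 0…3.
(1 + y^2 + y^4 + y^6) has coefficients 1,0,1,0,1,0 for degrees 0…5.
[y^5] = 1·1 + 1·0 + 1·1 = 2.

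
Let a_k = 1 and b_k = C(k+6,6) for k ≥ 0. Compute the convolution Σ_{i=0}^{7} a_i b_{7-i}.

3432

The convolution is the x^7 coefficient of A(x)B(x).
Σ = 1·1716 + 1·924 + 1·462 + 1·210 + 1·84 + 1·28 + 1·7 + 1·1 = 3432.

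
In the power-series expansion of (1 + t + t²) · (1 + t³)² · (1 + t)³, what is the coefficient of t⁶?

15

(1 + t + t²) has coefficients 1,1,1 for degrees 0…2.
(1 + t³)² has coefficients 1,0,0,2,0,0,1 for degrees 0…6.
Finally multiplying by (1 + t)³, the product of all factors after the first has coefficients 1,3,3,3,6,6,3 for degrees 0…6.
[t⁶] = 1·3 + 1·6 + 1·6 = 15.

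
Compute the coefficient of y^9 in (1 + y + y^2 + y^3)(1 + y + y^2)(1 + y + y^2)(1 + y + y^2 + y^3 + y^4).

(1 + y + y^2 + y^3) has coefficients 1,1,1,1 for degrees 0…3.
(1 + y + y^2) has coefficients 1,1,1,0,0,0,0,0,0,0 for degrees 0…9.
Multiplying by (1 + y + y^2) gives running coefficients 1,2,3,2,1,0,0,0,0,0 for degrees 0…9.
Finally multiplying by (1 + y + y^2 + y^3 + y^4), the product of all factors after the first has coefficients 1,3,6,8,9,8,6,3,1,0 for degrees 0…9.
[y^9] = 1·0 + 1·1 + 1·3 + 1·6 = 10.

10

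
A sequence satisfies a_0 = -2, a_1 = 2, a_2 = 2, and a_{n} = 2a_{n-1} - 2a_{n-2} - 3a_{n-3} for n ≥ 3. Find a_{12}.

-226

The ordinary generating function has denominator 1 - 2z + 2z^2 + 3z^3.
Iterating the recurrence: a_0,…,a_{12} = -2, 2, 2, 6, 2, -14, -50, -78, -14, 278, 818, 1122, -226.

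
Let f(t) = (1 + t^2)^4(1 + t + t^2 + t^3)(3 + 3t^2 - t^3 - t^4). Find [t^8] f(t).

(1 + t^2)^4 has coefficients 1,0,4,0,6,0,4,0,1 for degrees 0…8.
(1 + t + t^2 + t^3) has coefficients 1,1,1,1,0,0,0,0,0 for degrees 0…8.
Finally multiplying by (3 + 3t^2 - t^3 - t^4), the product of all factors after the first has coefficients 3,3,6,5,1,1,-2,-1,0 for degrees 0…8.
[t^8] = 1·0 + 4·(-2) + 6·1 + 4·6 + 1·3 = 25.

25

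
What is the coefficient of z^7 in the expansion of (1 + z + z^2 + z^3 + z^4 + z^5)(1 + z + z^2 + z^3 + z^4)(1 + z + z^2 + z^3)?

(1 + z + z^2 + z^3 + z^4 + z^5) has coefficients 1,1,1,1,1,1 for degrees 0…5.
(1 + z + z^2 + z^3 + z^4) has coefficients 1,1,1,1,1,0,0,0 for degrees 0…7.
Finally multiplying by (1 + z + z^2 + z^3), the product of all factors after the first has coefficients 1,2,3,4,4,3,2,1 for degrees 0…7.
[z^7] = 1·1 + 1·2 + 1·3 + 1·4 + 1·4 + 1·3 = 17.

17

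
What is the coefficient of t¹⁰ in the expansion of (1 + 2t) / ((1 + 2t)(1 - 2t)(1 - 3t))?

175099

The denominator gives the recurrence a_n = 3a_(n−1) + 4a_(n−2) − 12a_(n−3) for n ≥ 3; the numerator fixes a_0 = 1, a_1 = 5, a_2 = 19.
Iterating: 1, 5, 19, 65, 211, 665, 2059, 6305, 19171, 58025, 175099, so a_10 = 175099.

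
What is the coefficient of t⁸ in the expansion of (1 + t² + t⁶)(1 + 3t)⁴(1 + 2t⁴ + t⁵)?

444

(1 + t² + t⁶) has coefficients 1,0,1,0,0,0,1 for degrees 0…6.
(1 + 3t)⁴ has coefficients 1,12,54,108,81,0,0,0,0 for degrees 0…8.
Finally multiplying by (1 + 2t⁴ + t⁵), the product of all factors after the first has coefficients 1,12,54,108,83,25,120,270,270 for degrees 0…8.
[t⁸] = 1·270 + 1·120 + 1·54 = 444.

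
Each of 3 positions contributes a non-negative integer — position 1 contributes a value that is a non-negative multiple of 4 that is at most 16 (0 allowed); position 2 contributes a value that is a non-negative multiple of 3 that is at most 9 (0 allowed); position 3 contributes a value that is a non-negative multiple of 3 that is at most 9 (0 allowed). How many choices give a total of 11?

2

The generating function for the choices is (1 + y^4 + y^8 + y^12 + y^16)·(1 + y^3 + y^6 + y^9)·(1 + y^3 + y^6 + y^9); the count is [y^11].
(1 + y^4 + y^8 + y^12 + y^16) has coefficients 1,0,0,0,1,0,0,0,1,0,0,0 for degrees 0…11.
(1 + y^3 + y^6 + y^9) has coefficients 1,0,0,1,0,0,1,0,0,1,0,0 for degrees 0…11.
Finally multiplying by (1 + y^3 + y^6 + y^9), the product of all factors after the first has coefficients 1,0,0,2,0,0,3,0,0,4,0,0 for degrees 0…11.
[y^11] = 1·0 + 1·0 + 1·2 = 2.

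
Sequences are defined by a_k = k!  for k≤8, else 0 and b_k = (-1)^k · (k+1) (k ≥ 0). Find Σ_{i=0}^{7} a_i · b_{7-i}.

Write out a_i and b_{7-i} for i = 0,…,7 and sum the products.
Σ = 1·(-8) + 1·7 + 2·(-6) + 6·5 + 24·(-4) + 120·3 + 720·(-2) + 5040·1 = 3881.

3881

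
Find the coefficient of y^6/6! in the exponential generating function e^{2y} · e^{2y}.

4096

The EGF product rule gives c_6 = Σ_{k_1+k_2=6} C(6; k_1,k_2) · ∏ g_i(k_i), where e^{2y} gives (2)^k; e^{2y} gives (2)^k.
g_1(k) for k = 0…6: 1, 2, 4, 8, 16, 32, 64.
g_2(k) for k = 0…6: 1, 2, 4, 8, 16, 32, 64.
c_6 = Σ_k C(6,k)·g_1(k)·g_2(6−k) = 1·1·64 + 6·2·32 + 15·4·16 + 20·8·8 + 15·16·4 + 6·32·2 + 1·64·1 = 64 + 384 + 960 + 1280 + 960 + 384 + 64 = 4096.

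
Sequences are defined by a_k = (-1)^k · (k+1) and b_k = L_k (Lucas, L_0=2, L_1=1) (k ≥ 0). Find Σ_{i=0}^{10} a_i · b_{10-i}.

Write out a_i and b_{10-i} for i = 0,…,10 and sum the products.
Σ = 1·123 − 2·76 + 3·47 − 4·29 + 5·18 − 6·11 + 7·7 − 8·4 + 9·3 − 10·1 + 11·2 = 76.

76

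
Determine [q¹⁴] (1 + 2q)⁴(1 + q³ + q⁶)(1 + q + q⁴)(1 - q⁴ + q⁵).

15

(1 + 2q)⁴ has coefficients 1,8,24,32,16 for degrees 0…4.
(1 + q³ + q⁶) has coefficients 1,0,0,1,0,0,1,0,0,0,0,0,0,0,0 for degrees 0…14.
Multiplying by (1 + q + q⁴) gives running coefficients 1,1,0,1,2,0,1,2,0,0,1,0,0,0,0 for degrees 0…14.
Finally multiplying by (1 - q⁴ + q⁵), the product of all factors after the first has coefficients 1,1,0,1,1,0,2,1,-1,2,0,-1,2,0,-1 for degrees 0…14.
[q¹⁴] = 1·(-1) + 8·0 + 24·2 + 32·(-1) + 16·0 = 15.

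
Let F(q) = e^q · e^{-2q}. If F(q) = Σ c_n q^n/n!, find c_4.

1

The EGF product rule gives c_4 = Σ_{k_1+k_2=4} C(4; k_1,k_2) · ∏ g_i(k_i), where e^q gives (1)^k; e^{-2q} gives (-2)^k.
g_1(k) for k = 0…4: 1, 1, 1, 1, 1.
g_2(k) for k = 0…4: 1, -2, 4, -8, 16.
c_4 = Σ_k C(4,k)·g_1(k)·g_2(4−k) = 1·1·16 + 4·1·(-8) + 6·1·4 + 4·1·(-2) + 1·1·1 = 16 − 32 + 24 − 8 + 1 = 1.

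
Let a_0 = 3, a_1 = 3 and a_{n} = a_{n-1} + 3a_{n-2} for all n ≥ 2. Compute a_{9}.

The ordinary generating function has denominator 1 - q - 3q^2.
Iterating the recurrence: a_0,…,a_{9} = 3, 3, 12, 21, 57, 120, 291, 651, 1524, 3477.

3477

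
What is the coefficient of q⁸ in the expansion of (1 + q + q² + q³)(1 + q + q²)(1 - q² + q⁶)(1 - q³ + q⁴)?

(1 + q + q² + q³) has coefficients 1,1,1,1 for degrees 0…3.
(1 + q + q²) has coefficients 1,1,1,0,0,0,0,0,0 for degrees 0…8.
Multiplying by (1 - q² + q⁶) gives running coefficients 1,1,0,-1,-1,0,1,1,1 for degrees 0…8.
Finally multiplying by (1 - q³ + q⁴), the product of all factors after the first has coefficients 1,1,0,-2,-1,1,2,1,0 for degrees 0…8.
[q⁸] = 1·0 + 1·1 + 1·2 + 1·1 = 4.

4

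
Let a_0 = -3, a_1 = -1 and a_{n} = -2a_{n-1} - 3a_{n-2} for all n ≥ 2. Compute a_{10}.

The ordinary generating function has denominator 1 + 2z + 3z^2.
Iterating the recurrence: a_0,…,a_{10} = -3, -1, 11, -19, 5, 47, -109, 77, 173, -577, 635.

635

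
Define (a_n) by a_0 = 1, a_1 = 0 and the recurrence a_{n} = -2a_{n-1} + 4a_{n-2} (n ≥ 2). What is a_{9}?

The ordinary generating function has denominator 1 + 2z - 4z^2.
Iterating the recurrence: a_0,…,a_{9} = 1, 0, 4, -8, 32, -96, 320, -1024, 3328, -10752.

-10752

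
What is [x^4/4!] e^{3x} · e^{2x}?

The EGF product rule gives c_4 = Σ_{k_1+k_2=4} C(4; k_1,k_2) · ∏ g_i(k_i), where e^{3x} gives (3)^k; e^{2x} gives (2)^k.
g_1(k) for k = 0…4: 1, 3, 9, 27, 81.
g_2(k) for k = 0…4: 1, 2, 4, 8, 16.
c_4 = Σ_k C(4,k)·g_1(k)·g_2(4−k) = 1·1·16 + 4·3·8 + 6·9·4 + 4·27·2 + 1·81·1 = 16 + 96 + 216 + 216 + 81 = 625.

625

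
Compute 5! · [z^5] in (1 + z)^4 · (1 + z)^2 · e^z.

4051

The EGF product rule gives c_5 = Σ_{k_1+k_2+k_3=5} C(5; k_1,k_2,k_3) · ∏ g_i(k_i), where (1+z)^4 gives the falling factorial (4)_k; (1+z)^2 gives the falling factorial (2)_k; e^z gives (1)^k.
g_1(k) for k = 0…5: 1, 4, 12, 24, 24, 0.
g_2(k) for k = 0…5: 1, 2, 2, 0, 0, 0.
g_3(k) for k = 0…5: 1, 1, 1, 1, 1, 1.
First combine the last two factors: h(k) = Σ_j C(k,j)·g_2(j)·g_3(k−j) for k = 0…5: 1, 3, 7, 13, 21, 31.
c_5 = Σ_k C(5,k)·g_1(k)·h(5−k) = 1·1·31 + 5·4·21 + 10·12·13 + 10·24·7 + 5·24·3 = 31 + 420 + 1560 + 1680 + 360 = 4051.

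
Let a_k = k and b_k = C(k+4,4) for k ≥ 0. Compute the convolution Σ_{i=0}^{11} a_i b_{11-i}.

8008

This is [x^11] in the product of the two ordinary generating functions.
Σ = 0·1365 + 1·1001 + 2·715 + 3·495 + 4·330 + 5·210 + 6·126 + 7·70 + 8·35 + 9·15 + 10·5 + 11·1 = 8008.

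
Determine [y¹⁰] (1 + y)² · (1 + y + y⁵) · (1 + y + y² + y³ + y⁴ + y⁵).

(1 + y)² has coefficients 1,2,1 for degrees 0…2.
(1 + y + y⁵) has coefficients 1,1,0,0,0,1,0,0,0,0,0 for degrees 0…10.
Finally multiplying by (1 + y + y² + y³ + y⁴ + y⁵), the product of all factors after the first has coefficients 1,2,2,2,2,3,2,1,1,1,1 for degrees 0…10.
[y¹⁰] = 1·1 + 2·1 + 1·1 = 4.

4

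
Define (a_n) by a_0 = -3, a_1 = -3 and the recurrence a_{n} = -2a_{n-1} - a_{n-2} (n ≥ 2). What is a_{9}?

The ordinary generating function has denominator 1 + 2y + y^2.
Iterating the recurrence: a_0,…,a_{9} = -3, -3, 9, -15, 21, -27, 33, -39, 45, -51.

-51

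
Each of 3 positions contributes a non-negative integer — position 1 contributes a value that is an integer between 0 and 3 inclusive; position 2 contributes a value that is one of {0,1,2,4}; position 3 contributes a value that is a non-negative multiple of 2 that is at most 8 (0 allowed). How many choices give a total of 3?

5

The generating function for the choices is (1 + x + x² + x³)·(1 + x + x² + x⁴)·(1 + x² + x⁴ + x⁶ + x⁸); the count is [x³].
(1 + x + x² + x³) has coefficients 1,1,1,1 for degrees 0…3.
(1 + x + x² + x⁴) has coefficients 1,1,1,0 for degrees 0…3.
Finally multiplying by (1 + x² + x⁴ + x⁶ + x⁸), the product of all factors after the first has coefficients 1,1,2,1 for degrees 0…3.
[x³] = 1·1 + 1·2 + 1·1 + 1·1 = 5.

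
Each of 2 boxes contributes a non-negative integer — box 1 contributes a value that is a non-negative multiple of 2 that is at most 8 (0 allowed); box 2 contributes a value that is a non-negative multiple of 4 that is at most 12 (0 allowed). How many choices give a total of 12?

The generating function for the choices is (1 + y² + y⁴ + y⁶ + y⁸)·(1 + y⁴ + y⁸ + y¹²); the count is [y¹²].
(1 + y² + y⁴ + y⁶ + y⁸) has coefficients 1,0,1,0,1,0,1,0,1 for degrees 0…8.
(1 + y⁴ + y⁸ + y¹²) has coefficients 1,0,0,0,1,0,0,0,1,0,0,0,1 for degrees 0…12.
[y¹²] = 1·1 + 1·0 + 1·1 + 1·0 + 1·1 = 3.

3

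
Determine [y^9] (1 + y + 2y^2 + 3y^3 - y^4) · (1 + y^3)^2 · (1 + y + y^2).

4

(1 + y + 2y^2 + 3y^3 - y^4) has coefficients 1,1,2,3,-1 for degrees 0…4.
(1 + y^3)^2 has coefficients 1,0,0,2,0,0,1,0,0,0 for degrees 0…9.
Finally multiplying by (1 + y + y^2), the product of all factors after the first has coefficients 1,1,1,2,2,2,1,1,1,0 for degrees 0…9.
[y^9] = 1·0 + 1·1 + 2·1 + 3·1 − 1·2 = 4.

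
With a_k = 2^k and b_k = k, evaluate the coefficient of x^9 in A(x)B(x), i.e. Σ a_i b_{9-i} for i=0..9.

The convolution is the x^9 coefficient of A(x)B(x).
Σ = 1·9 + 2·8 + 4·7 + 8·6 + 16·5 + 32·4 + 64·3 + 128·2 + 256·1 + 512·0 = 1013.

1013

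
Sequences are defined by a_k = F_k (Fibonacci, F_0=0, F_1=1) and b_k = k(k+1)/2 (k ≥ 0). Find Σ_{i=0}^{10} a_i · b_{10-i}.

530

This is [x^10] in the product of the two ordinary generating functions.
Σ = 0·55 + 1·45 + 1·36 + 2·28 + 3·21 + 5·15 + 8·10 + 13·6 + 21·3 + 34·1 + 55·0 = 530.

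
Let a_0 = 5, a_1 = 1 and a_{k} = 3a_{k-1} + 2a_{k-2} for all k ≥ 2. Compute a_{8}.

23909

The ordinary generating function has denominator 1 - 3y - 2y^2.
Iterating the recurrence: a_0,…,a_{8} = 5, 1, 13, 41, 149, 529, 1885, 6713, 23909.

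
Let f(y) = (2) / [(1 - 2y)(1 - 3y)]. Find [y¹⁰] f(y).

350198

Partial fractions give a closed form: a_n = (-4)·2^n + (6)·3^n.
At n = 10: a_10 = 350198.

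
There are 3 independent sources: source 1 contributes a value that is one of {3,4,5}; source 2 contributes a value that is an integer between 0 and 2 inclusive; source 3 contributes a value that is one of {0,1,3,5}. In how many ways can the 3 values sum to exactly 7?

The generating function for the choices is (z^3 + z^4 + z^5)·(1 + z + z^2)·(1 + z + z^3 + z^5); the count is [z^7].
(z^3 + z^4 + z^5) has coefficients 0,0,0,1,1,1 for degrees 0…5.
(1 + z + z^2) has coefficients 1,1,1,0,0,0,0,0 for degrees 0…7.
Finally multiplying by (1 + z + z^3 + z^5), the product of all factors after the first has coefficients 1,2,2,2,1,2,1,1 for degrees 0…7.
[z^7] = 1·1 + 1·2 + 1·2 = 5.

5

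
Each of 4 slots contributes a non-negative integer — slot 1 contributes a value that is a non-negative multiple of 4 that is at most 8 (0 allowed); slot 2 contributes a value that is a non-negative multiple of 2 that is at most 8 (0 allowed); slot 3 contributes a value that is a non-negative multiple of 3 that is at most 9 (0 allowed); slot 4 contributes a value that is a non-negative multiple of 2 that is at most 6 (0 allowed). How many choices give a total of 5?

2

The generating function for the choices is (1 + q^4 + q^8)·(1 + q^2 + q^4 + q^6 + q^8)·(1 + q^3 + q^6 + q^9)·(1 + q^2 + q^4 + q^6); the count is [q^5].
(1 + q^4 + q^8) has coefficients 1,0,0,0,1,0 for degrees 0…5.
(1 + q^2 + q^4 + q^6 + q^8) has coefficients 1,0,1,0,1,0 for degrees 0…5.
Multiplying by (1 + q^3 + q^6 + q^9) gives running coefficients 1,0,1,1,1,1 for degrees 0…5.
Finally multiplying by (1 + q^2 + q^4 + q^6), the product of all factors after the first has coefficients 1,0,2,1,3,2 for degrees 0…5.
[q^5] = 1·2 + 1·0 = 2.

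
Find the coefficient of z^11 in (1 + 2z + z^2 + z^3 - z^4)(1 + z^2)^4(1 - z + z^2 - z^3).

11

(1 + 2z + z^2 + z^3 - z^4) has coefficients 1,2,1,1,-1 for degrees 0…4.
(1 + z^2)^4 has coefficients 1,0,4,0,6,0,4,0,1,0,0,0 for degrees 0…11.
Finally multiplying by (1 - z + z^2 - z^3), the product of all factors after the first has coefficients 1,-1,5,-5,10,-10,10,-10,5,-5,1,-1 for degrees 0…11.
[z^11] = 1·(-1) + 2·1 + 1·(-5) + 1·5 − 1·(-10) = 11.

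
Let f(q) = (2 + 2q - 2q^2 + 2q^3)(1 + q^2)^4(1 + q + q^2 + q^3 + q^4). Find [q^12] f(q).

(2 + 2q - 2q^2 + 2q^3) has coefficients 2,2,-2,2 for degrees 0…3.
(1 + q^2)^4 has coefficients 1,0,4,0,6,0,4,0,1,0,0,0,0 for degrees 0…12.
Finally multiplying by (1 + q + q^2 + q^3 + q^4), the product of all factors after the first has coefficients 1,1,5,5,11,10,14,10,11,5,5,1,1 for degrees 0…12.
[q^12] = 2·1 + 2·1 − 2·5 + 2·5 = 4.

4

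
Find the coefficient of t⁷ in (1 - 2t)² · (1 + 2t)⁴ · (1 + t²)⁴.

(1 - 2t)² has coefficients 1,-4,4 for degrees 0…2.
(1 + 2t)⁴ has coefficients 1,8,24,32,16,0,0,0 for degrees 0…7.
Finally multiplying by (1 + t²)⁴, the product of all factors after the first has coefficients 1,8,28,64,118,176,212,224 for degrees 0…7.
[t⁷] = 1·224 − 4·212 + 4·176 = 80.

80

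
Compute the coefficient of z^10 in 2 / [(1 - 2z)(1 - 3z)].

350198

Partial fractions give a closed form: a_n = (-4)·2^n + (6)·3^n.
At n = 10: a_10 = 350198.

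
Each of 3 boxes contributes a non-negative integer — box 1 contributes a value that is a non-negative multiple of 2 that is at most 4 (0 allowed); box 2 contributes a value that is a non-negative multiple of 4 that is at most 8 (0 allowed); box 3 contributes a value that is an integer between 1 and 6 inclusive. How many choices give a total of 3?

The generating function for the choices is (1 + z^2 + z^4)·(1 + z^4 + z^8)·(z + z^2 + z^3 + z^4 + z^5 + z^6); the count is [z^3].
(1 + z^2 + z^4) has coefficients 1,0,1,0 for degrees 0…3.
(1 + z^4 + z^8) has coefficients 1,0,0,0 for degrees 0…3.
Finally multiplying by (z + z^2 + z^3 + z^4 + z^5 + z^6), the product of all factors after the first has coefficients 0,1,1,1 for degrees 0…3.
[z^3] = 1·1 + 1·1 = 2.

2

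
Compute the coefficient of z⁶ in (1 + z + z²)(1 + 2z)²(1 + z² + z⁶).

(1 + z + z²) has coefficients 1,1,1 for degrees 0…2.
(1 + 2z)² has coefficients 1,4,4,0,0,0,0 for degrees 0…6.
Finally multiplying by (1 + z² + z⁶), the product of all factors after the first has coefficients 1,4,5,4,4,0,1 for degrees 0…6.
[z⁶] = 1·1 + 1·0 + 1·4 = 5.

5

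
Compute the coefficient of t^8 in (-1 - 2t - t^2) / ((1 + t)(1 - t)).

The denominator gives the recurrence a_n = a_(n−2) for n ≥ 3; the numerator fixes a_0 = -1, a_1 = -2, a_2 = -2.
Iterating: -1, -2, -2, -2, -2, -2, -2, -2, -2, so a_8 = -2.

-2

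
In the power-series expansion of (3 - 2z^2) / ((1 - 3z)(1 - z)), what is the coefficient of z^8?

The denominator gives the recurrence a_n = 4a_(n−1) − 3a_(n−2) for n ≥ 3; the numerator fixes a_0 = 3, a_1 = 12, a_2 = 37.
Iterating: 3, 12, 37, 112, 337, 1012, 3037, 9112, 27337, so a_8 = 27337.

27337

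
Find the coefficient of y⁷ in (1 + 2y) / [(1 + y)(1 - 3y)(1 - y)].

4100

The denominator gives the recurrence a_n = 3a_(n−1) + a_(n−2) − 3a_(n−3) for n ≥ 3; the numerator fixes a_0 = 1, a_1 = 5, a_2 = 16.
Iterating: 1, 5, 16, 50, 151, 455, 1366, 4100, so a_7 = 4100.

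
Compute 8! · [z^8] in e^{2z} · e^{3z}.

390625

The EGF product rule gives c_8 = Σ_{k_1+k_2=8} C(8; k_1,k_2) · ∏ g_i(k_i), where e^{2z} gives (2)^k; e^{3z} gives (3)^k.
g_1(k) for k = 0…8: 1, 2, 4, 8, 16, 32, 64, 128, 256.
g_2(k) for k = 0…8: 1, 3, 9, 27, 81, 243, 729, 2187, 6561.
c_8 = Σ_k C(8,k)·g_1(k)·g_2(8−k) = 1·1·6561 + 8·2·2187 + 28·4·729 + 56·8·243 + 70·16·81 + 56·32·27 + 28·64·9 + 8·128·3 + 1·256·1 = 6561 + 34992 + 81648 + 108864 + 90720 + 48384 + 16128 + 3072 + 256 = 390625.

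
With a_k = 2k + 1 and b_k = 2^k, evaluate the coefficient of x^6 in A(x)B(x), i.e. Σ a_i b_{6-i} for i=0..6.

The convolution is the t^6 coefficient of A(t)B(t).
Σ = 1·64 + 3·32 + 5·16 + 7·8 + 9·4 + 11·2 + 13·1 = 367.

367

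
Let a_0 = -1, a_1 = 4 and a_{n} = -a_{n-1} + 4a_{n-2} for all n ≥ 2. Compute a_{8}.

The ordinary generating function has denominator 1 + q - 4q^2.
Iterating the recurrence: a_0,…,a_{8} = -1, 4, -8, 24, -56, 152, -376, 984, -2488.

-2488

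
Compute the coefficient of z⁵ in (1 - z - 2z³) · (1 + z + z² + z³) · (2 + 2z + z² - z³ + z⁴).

-12

(1 - z - 2z³) has coefficients 1,-1,0,-2 for degrees 0…3.
(1 + z + z² + z³) has coefficients 1,1,1,1,0,0 for degrees 0…5.
Finally multiplying by (2 + 2z + z² - z³ + z⁴), the product of all factors after the first has coefficients 2,4,5,4,3,1 for degrees 0…5.
[z⁵] = 1·1 − 1·3 − 2·5 = -12.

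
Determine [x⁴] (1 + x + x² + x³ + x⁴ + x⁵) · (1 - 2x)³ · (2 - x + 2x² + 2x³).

3

(1 + x + x² + x³ + x⁴ + x⁵) has coefficients 1,1,1,1,1 for degrees 0…4.
(1 - 2x)³ has coefficients 1,-6,12,-8,0 for degrees 0…4.
Finally multiplying by (2 - x + 2x² + 2x³), the product of all factors after the first has coefficients 2,-13,32,-38,20 for degrees 0…4.
[x⁴] = 1·20 + 1·(-38) + 1·32 + 1·(-13) + 1·2 = 3.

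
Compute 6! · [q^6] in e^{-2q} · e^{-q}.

The EGF product rule gives c_6 = Σ_{k_1+k_2=6} C(6; k_1,k_2) · ∏ g_i(k_i), where e^{-2q} gives (-2)^k; e^{-q} gives (-1)^k.
g_1(k) for k = 0…6: 1, -2, 4, -8, 16, -32, 64.
g_2(k) for k = 0…6: 1, -1, 1, -1, 1, -1, 1.
c_6 = Σ_k C(6,k)·g_1(k)·g_2(6−k) = 1·1·1 + 6·(-2)·(-1) + 15·4·1 + 20·(-8)·(-1) + 15·16·1 + 6·(-32)·(-1) + 1·64·1 = 1 + 12 + 60 + 160 + 240 + 192 + 64 = 729.

729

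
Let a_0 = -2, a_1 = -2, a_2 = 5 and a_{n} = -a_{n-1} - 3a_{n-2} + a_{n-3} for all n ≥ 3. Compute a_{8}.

The ordinary generating function has denominator 1 + z + 3z^2 - z^3.
Iterating the recurrence: a_0,…,a_{8} = -2, -2, 5, -1, -16, 24, 23, -111, 66.

66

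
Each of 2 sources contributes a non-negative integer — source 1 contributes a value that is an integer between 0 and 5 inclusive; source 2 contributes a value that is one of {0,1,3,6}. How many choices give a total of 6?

3

The generating function for the choices is (1 + q + q² + q³ + q⁴ + q⁵)·(1 + q + q³ + q⁶); the count is [q⁶].
(1 + q + q² + q³ + q⁴ + q⁵) has coefficients 1,1,1,1,1,1 for degrees 0…5.
(1 + q + q³ + q⁶) has coefficients 1,1,0,1,0,0,1 for degrees 0…6.
[q⁶] = 1·1 + 1·0 + 1·0 + 1·1 + 1·0 + 1·1 = 3.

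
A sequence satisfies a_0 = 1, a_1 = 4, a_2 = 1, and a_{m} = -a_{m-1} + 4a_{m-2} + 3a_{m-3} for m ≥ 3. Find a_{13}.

The ordinary generating function has denominator 1 + z - 4z^2 - 3z^3.
Iterating the recurrence: a_0,…,a_{13} = 1, 4, 1, 18, -2, 77, -31, 333, -226, 1465, -1370, 6552, -7637, 29735.

29735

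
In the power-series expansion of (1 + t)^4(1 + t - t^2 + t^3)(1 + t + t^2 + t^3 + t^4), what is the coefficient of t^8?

(1 + t)^4 has coefficients 1,4,6,4,1 for degrees 0…4.
(1 + t - t^2 + t^3) has coefficients 1,1,-1,1,0,0,0,0,0 for degrees 0…8.
Finally multiplying by (1 + t + t^2 + t^3 + t^4), the product of all factors after the first has coefficients 1,2,1,2,2,1,0,1,0 for degrees 0…8.
[t^8] = 1·0 + 4·1 + 6·0 + 4·1 + 1·2 = 10.

10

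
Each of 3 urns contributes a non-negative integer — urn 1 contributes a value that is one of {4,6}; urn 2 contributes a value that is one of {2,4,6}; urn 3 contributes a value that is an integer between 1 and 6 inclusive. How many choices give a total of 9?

3

The generating function for the choices is (t⁴ + t⁶)·(t² + t⁴ + t⁶)·(t + t² + t³ + t⁴ + t⁵ + t⁶); the count is [t⁹].
(t⁴ + t⁶) has coefficients 0,0,0,0,1,0,1 for degrees 0…6.
(t² + t⁴ + t⁶) has coefficients 0,0,1,0,1,0,1,0,0,0 for degrees 0…9.
Finally multiplying by (t + t² + t³ + t⁴ + t⁵ + t⁶), the product of all factors after the first has coefficients 0,0,0,1,1,2,2,3,3,2 for degrees 0…9.
[t⁹] = 1·2 + 1·1 = 3.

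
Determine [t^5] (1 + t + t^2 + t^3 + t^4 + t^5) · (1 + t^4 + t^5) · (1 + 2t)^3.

35

(1 + t + t^2 + t^3 + t^4 + t^5) has coefficients 1,1,1,1,1,1 for degrees 0…5.
(1 + t^4 + t^5) has coefficients 1,0,0,0,1,1 for degrees 0…5.
Finally multiplying by (1 + 2t)^3, the product of all factors after the first has coefficients 1,6,12,8,1,7 for degrees 0…5.
[t^5] = 1·7 + 1·1 + 1·8 + 1·12 + 1·6 + 1·1 = 35.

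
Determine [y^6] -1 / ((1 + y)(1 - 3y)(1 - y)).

Partial fractions give a closed form: a_n = (-1/8)·(-1)^n + (-9/8)·3^n + (1/4)·1^n.
At n = 6: a_6 = -820.

-820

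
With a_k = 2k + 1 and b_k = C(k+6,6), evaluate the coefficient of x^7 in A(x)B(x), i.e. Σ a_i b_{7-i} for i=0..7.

This is [x^7] in the product of the two ordinary generating functions.
Σ = 1·1716 + 3·924 + 5·462 + 7·210 + 9·84 + 11·28 + 13·7 + 15·1 = 9438.

9438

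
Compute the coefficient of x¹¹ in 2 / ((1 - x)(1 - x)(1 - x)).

The denominator gives the recurrence a_n = 3a_(n−1) − 3a_(n−2) + a_(n−3) for n ≥ 3; the numerator fixes a_0 = 2, a_1 = 6, a_2 = 12.
Iterating: 2, 6, 12, 20, 30, 42, 56, 72, 90, 110, 132, 156, so a_11 = 156.

156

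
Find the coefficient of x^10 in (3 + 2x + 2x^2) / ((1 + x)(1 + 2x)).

The denominator gives the recurrence a_n = −3a_(n−1) − 2a_(n−2) for n ≥ 3; the numerator fixes a_0 = 3, a_1 = -7, a_2 = 17.
Iterating: 3, -7, 17, -37, 77, -157, 317, -637, 1277, -2557, 5117, so a_10 = 5117.

5117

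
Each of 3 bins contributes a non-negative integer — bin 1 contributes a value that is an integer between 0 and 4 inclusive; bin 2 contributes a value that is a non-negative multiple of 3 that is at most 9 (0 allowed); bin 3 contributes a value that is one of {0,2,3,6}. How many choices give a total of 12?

7

The generating function for the choices is (1 + x + x^2 + x^3 + x^4)·(1 + x^3 + x^6 + x^9)·(1 + x^2 + x^3 + x^6); the count is [x^12].
(1 + x + x^2 + x^3 + x^4) has coefficients 1,1,1,1,1 for degrees 0…4.
(1 + x^3 + x^6 + x^9) has coefficients 1,0,0,1,0,0,1,0,0,1,0,0,0 for degrees 0…12.
Finally multiplying by (1 + x^2 + x^3 + x^6), the product of all factors after the first has coefficients 1,0,1,2,0,1,3,0,1,3,0,1,2 for degrees 0…12.
[x^12] = 1·2 + 1·1 + 1·0 + 1·3 + 1·1 = 7.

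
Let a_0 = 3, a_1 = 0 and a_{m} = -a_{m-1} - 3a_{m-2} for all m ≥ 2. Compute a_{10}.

666

The ordinary generating function has denominator 1 + z + 3z^2.
Iterating the recurrence: a_0,…,a_{10} = 3, 0, -9, 9, 18, -45, -9, 144, -117, -315, 666.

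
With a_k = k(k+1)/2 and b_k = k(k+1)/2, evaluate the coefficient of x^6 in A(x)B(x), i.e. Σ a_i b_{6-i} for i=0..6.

Write out a_i and b_{6-i} for i = 0,…,6 and sum the products.
Σ = 0·21 + 1·15 + 3·10 + 6·6 + 10·3 + 15·1 + 21·0 = 126.

126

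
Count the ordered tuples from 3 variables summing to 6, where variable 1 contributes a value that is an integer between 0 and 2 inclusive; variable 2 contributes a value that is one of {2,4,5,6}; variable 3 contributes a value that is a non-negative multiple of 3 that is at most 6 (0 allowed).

4

The generating function for the choices is (1 + z + z^2)·(z^2 + z^4 + z^5 + z^6)·(1 + z^3 + z^6); the count is [z^6].
(1 + z + z^2) has coefficients 1,1,1 for degrees 0…2.
(z^2 + z^4 + z^5 + z^6) has coefficients 0,0,1,0,1,1,1 for degrees 0…6.
Finally multiplying by (1 + z^3 + z^6), the product of all factors after the first has coefficients 0,0,1,0,1,2,1 for degrees 0…6.
[z^6] = 1·1 + 1·2 + 1·1 = 4.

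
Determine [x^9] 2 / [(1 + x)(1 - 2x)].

682

Partial fractions give a closed form: a_n = (2/3)·(-1)^n + (4/3)·2^n.
At n = 9: a_9 = 682.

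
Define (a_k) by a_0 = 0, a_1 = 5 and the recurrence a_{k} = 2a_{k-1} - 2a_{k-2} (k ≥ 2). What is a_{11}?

The ordinary generating function has denominator 1 - 2x + 2x^2.
Iterating the recurrence: a_0,…,a_{11} = 0, 5, 10, 10, 0, -20, -40, -40, 0, 80, 160, 160.

160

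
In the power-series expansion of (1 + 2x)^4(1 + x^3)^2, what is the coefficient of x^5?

(1 + 2x)^4 has coefficients 1,8,24,32,16 for degrees 0…4.
(1 + x^3)^2 has coefficients 1,0,0,2,0,0 for degrees 0…5.
[x^5] = 1·0 + 8·0 + 24·2 + 32·0 + 16·0 = 48.

48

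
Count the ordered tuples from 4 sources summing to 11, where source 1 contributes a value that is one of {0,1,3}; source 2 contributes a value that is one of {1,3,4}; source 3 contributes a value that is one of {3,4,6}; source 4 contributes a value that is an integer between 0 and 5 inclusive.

22

The generating function for the choices is (1 + y + y³)·(y + y³ + y⁴)·(y³ + y⁴ + y⁶)·(1 + y + y² + y³ + y⁴ + y⁵); the count is [y¹¹].
(1 + y + y³) has coefficients 1,1,0,1 for degrees 0…3.
(y + y³ + y⁴) has coefficients 0,1,0,1,1,0,0,0,0,0,0,0 for degrees 0…11.
Multiplying by (y³ + y⁴ + y⁶) gives running coefficients 0,0,0,0,1,1,1,3,1,1,1,0 for degrees 0…11.
Finally multiplying by (1 + y + y² + y³ + y⁴ + y⁵), the product of all factors after the first has coefficients 0,0,0,0,1,2,3,6,7,8,8,7 for degrees 0…11.
[y¹¹] = 1·7 + 1·8 + 1·7 = 22.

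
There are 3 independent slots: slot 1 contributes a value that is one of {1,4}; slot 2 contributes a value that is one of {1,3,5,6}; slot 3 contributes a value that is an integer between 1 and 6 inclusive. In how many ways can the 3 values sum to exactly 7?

The generating function for the choices is (t + t^4)·(t + t^3 + t^5 + t^6)·(t + t^2 + t^3 + t^4 + t^5 + t^6); the count is [t^7].
(t + t^4) has coefficients 0,1,0,0,1 for degrees 0…4.
(t + t^3 + t^5 + t^6) has coefficients 0,1,0,1,0,1,1,0 for degrees 0…7.
Finally multiplying by (t + t^2 + t^3 + t^4 + t^5 + t^6), the product of all factors after the first has coefficients 0,0,1,1,2,2,3,4 for degrees 0…7.
[t^7] = 1·3 + 1·1 = 4.

4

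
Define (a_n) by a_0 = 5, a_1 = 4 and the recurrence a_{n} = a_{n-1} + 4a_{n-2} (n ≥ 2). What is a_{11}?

88936

The ordinary generating function has denominator 1 - q - 4q^2.
Iterating the recurrence: a_0,…,a_{11} = 5, 4, 24, 40, 136, 296, 840, 2024, 5384, 13480, 35016, 88936.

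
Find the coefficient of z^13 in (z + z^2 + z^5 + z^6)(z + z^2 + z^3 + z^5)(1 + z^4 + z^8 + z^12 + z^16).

2

(z + z^2 + z^5 + z^6) has coefficients 0,1,1,0,0,1,1 for degrees 0…6.
(z + z^2 + z^3 + z^5) has coefficients 0,1,1,1,0,1,0,0,0,0,0,0,0,0 for degrees 0…13.
Finally multiplying by (1 + z^4 + z^8 + z^12 + z^16), the product of all factors after the first has coefficients 0,1,1,1,0,2,1,1,0,2,1,1,0,2 for degrees 0…13.
[z^13] = 1·0 + 1·1 + 1·0 + 1·1 = 2.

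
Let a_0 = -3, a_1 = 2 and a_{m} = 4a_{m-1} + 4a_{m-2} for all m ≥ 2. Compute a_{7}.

The ordinary generating function has denominator 1 - 4t - 4t^2.
Iterating the recurrence: a_0,…,a_{7} = -3, 2, -4, -8, -48, -224, -1088, -5248.

-5248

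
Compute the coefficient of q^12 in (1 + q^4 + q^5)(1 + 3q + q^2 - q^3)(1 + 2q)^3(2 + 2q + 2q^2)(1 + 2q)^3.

5224

(1 + q^4 + q^5) has coefficients 1,0,0,0,1,1 for degrees 0…5.
(1 + 3q + q^2 - q^3) has coefficients 1,3,1,-1,0,0,0,0,0,0,0,0,0 for degrees 0…12.
Multiplying by (1 + 2q)^3 gives running coefficients 1,9,31,49,30,-4,-8,0,0,0,0,0,0 for degrees 0…12.
Multiplying by (2 + 2q + 2q^2) gives running coefficients 2,20,82,178,220,150,36,-24,-16,0,0,0,0 for degrees 0…12.
Finally multiplying by (1 + 2q)^3, the product of all factors after the first has coefficients 2,32,226,926,2432,4262,5000,3752,1472,-96,-384,-128,0 for degrees 0…12.
[q^12] = 1·0 + 1·1472 + 1·3752 = 5224.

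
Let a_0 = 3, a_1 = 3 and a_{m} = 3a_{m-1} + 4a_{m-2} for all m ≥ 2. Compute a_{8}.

78645

The ordinary generating function has denominator 1 - 3z - 4z^2.
Iterating the recurrence: a_0,…,a_{8} = 3, 3, 21, 75, 309, 1227, 4917, 19659, 78645.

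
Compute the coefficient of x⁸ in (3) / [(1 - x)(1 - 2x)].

1533

Partial fractions give a closed form: a_n = (-3)·1^n + (6)·2^n.
At n = 8: a_8 = 1533.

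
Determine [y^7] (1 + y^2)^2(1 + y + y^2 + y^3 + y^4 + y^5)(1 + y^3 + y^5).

10

(1 + y^2)^2 has coefficients 1,0,2,0,1 for degrees 0…4.
(1 + y + y^2 + y^3 + y^4 + y^5) has coefficients 1,1,1,1,1,1,0,0 for degrees 0…7.
Finally multiplying by (1 + y^3 + y^5), the product of all factors after the first has coefficients 1,1,1,2,2,3,2,2 for degrees 0…7.
[y^7] = 1·2 + 2·3 + 1·2 = 10.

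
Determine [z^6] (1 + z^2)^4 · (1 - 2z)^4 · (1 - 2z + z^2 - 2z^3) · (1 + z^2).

1100

(1 + z^2)^4 has coefficients 1,0,4,0,6,0,4 for degrees 0…6.
(1 - 2z)^4 has coefficients 1,-8,24,-32,16,0,0 for degrees 0…6.
Multiplying by (1 - 2z + z^2 - 2z^3) gives running coefficients 1,-10,41,-90,120,-112,80 for degrees 0…6.
Finally multiplying by (1 + z^2), the product of all factors after the first has coefficients 1,-10,42,-100,161,-202,200 for degrees 0…6.
[z^6] = 1·200 + 4·161 + 6·42 + 4·1 = 1100.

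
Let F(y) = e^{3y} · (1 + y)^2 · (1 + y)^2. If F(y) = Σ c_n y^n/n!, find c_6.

37341

The EGF product rule gives c_6 = Σ_{k_1+k_2+k_3=6} C(6; k_1,k_2,k_3) · ∏ g_i(k_i), where e^{3y} gives (3)^k; (1+y)^2 gives the falling factorial (2)_k; (1+y)^2 gives the falling factorial (2)_k.
g_1(k) for k = 0…6: 1, 3, 9, 27, 81, 243, 729.
g_2(k) for k = 0…6: 1, 2, 2, 0, 0, 0, 0.
g_3(k) for k = 0…6: 1, 2, 2, 0, 0, 0, 0.
First combine the last two factors: h(k) = Σ_j C(k,j)·g_2(j)·g_3(k−j) for k = 0…6: 1, 4, 12, 24, 24, 0, 0.
c_6 = Σ_k C(6,k)·g_1(k)·h(6−k) = 15·9·24 + 20·27·24 + 15·81·12 + 6·243·4 + 1·729·1 = 3240 + 12960 + 14580 + 5832 + 729 = 37341.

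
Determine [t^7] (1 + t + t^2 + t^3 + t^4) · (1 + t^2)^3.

4

(1 + t + t^2 + t^3 + t^4) has coefficients 1,1,1,1,1 for degrees 0…4.
(1 + t^2)^3 has coefficients 1,0,3,0,3,0,1,0 for degrees 0…7.
[t^7] = 1·0 + 1·1 + 1·0 + 1·3 + 1·0 = 4.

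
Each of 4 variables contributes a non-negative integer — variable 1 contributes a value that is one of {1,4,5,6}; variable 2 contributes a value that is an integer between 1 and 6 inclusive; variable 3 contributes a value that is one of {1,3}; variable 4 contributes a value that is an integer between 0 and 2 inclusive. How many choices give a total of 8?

13

The generating function for the choices is (t + t⁴ + t⁵ + t⁶)·(t + t² + t³ + t⁴ + t⁵ + t⁶)·(t + t³)·(1 + t + t²); the count is [t⁸].
(t + t⁴ + t⁵ + t⁶) has coefficients 0,1,0,0,1,1,1 for degrees 0…6.
(t + t² + t³ + t⁴ + t⁵ + t⁶) has coefficients 0,1,1,1,1,1,1,0,0 for degrees 0…8.
Multiplying by (t + t³) gives running coefficients 0,0,1,1,2,2,2,2,1 for degrees 0…8.
Finally multiplying by (1 + t + t²), the product of all factors after the first has coefficients 0,0,1,2,4,5,6,6,5 for degrees 0…8.
[t⁸] = 1·6 + 1·4 + 1·2 + 1·1 = 13.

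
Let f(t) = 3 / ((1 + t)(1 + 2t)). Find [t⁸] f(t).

Partial fractions give a closed form: a_n = (-3)·(-1)^n + (6)·(-2)^n.
At n = 8: a_8 = 1533.

1533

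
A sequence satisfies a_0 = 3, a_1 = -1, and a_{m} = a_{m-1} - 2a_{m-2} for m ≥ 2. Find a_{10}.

113

The ordinary generating function has denominator 1 - x + 2x^2.
Iterating the recurrence: a_0,…,a_{10} = 3, -1, -7, -5, 9, 19, 1, -37, -39, 35, 113.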